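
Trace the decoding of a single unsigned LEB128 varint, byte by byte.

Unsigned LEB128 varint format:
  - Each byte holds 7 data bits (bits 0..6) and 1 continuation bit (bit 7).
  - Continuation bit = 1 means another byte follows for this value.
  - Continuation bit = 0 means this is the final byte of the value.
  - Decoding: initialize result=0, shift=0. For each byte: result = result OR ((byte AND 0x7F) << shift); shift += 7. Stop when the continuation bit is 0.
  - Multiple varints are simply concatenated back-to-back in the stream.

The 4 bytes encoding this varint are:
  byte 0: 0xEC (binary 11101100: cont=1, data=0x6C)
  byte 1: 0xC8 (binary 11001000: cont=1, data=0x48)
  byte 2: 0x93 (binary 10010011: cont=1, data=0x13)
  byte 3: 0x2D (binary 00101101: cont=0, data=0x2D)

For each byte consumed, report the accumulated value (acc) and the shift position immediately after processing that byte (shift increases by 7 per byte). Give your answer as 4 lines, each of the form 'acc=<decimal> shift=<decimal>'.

byte 0=0xEC: payload=0x6C=108, contrib = 108<<0 = 108; acc -> 108, shift -> 7
byte 1=0xC8: payload=0x48=72, contrib = 72<<7 = 9216; acc -> 9324, shift -> 14
byte 2=0x93: payload=0x13=19, contrib = 19<<14 = 311296; acc -> 320620, shift -> 21
byte 3=0x2D: payload=0x2D=45, contrib = 45<<21 = 94371840; acc -> 94692460, shift -> 28

Answer: acc=108 shift=7
acc=9324 shift=14
acc=320620 shift=21
acc=94692460 shift=28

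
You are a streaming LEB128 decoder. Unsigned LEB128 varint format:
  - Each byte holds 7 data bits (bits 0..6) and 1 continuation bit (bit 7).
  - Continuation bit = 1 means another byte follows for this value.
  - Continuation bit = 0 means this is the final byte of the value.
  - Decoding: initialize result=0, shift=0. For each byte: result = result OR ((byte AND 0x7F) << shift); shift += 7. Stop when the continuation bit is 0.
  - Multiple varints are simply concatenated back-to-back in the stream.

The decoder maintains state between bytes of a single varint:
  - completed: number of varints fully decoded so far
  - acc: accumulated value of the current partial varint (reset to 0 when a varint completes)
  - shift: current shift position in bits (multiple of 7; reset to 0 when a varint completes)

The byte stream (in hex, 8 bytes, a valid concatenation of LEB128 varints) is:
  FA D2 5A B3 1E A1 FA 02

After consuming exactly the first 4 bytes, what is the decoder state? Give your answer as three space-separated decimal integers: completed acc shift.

Answer: 1 51 7

Derivation:
byte[0]=0xFA cont=1 payload=0x7A: acc |= 122<<0 -> completed=0 acc=122 shift=7
byte[1]=0xD2 cont=1 payload=0x52: acc |= 82<<7 -> completed=0 acc=10618 shift=14
byte[2]=0x5A cont=0 payload=0x5A: varint #1 complete (value=1485178); reset -> completed=1 acc=0 shift=0
byte[3]=0xB3 cont=1 payload=0x33: acc |= 51<<0 -> completed=1 acc=51 shift=7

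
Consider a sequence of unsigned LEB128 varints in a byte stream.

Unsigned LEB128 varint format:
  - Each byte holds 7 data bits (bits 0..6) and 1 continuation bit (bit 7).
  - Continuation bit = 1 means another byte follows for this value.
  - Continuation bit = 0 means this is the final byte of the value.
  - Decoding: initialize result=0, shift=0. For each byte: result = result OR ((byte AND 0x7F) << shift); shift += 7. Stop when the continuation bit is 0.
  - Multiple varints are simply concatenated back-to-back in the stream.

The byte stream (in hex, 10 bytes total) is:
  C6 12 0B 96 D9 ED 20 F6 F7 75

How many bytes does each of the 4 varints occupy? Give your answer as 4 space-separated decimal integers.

  byte[0]=0xC6 cont=1 payload=0x46=70: acc |= 70<<0 -> acc=70 shift=7
  byte[1]=0x12 cont=0 payload=0x12=18: acc |= 18<<7 -> acc=2374 shift=14 [end]
Varint 1: bytes[0:2] = C6 12 -> value 2374 (2 byte(s))
  byte[2]=0x0B cont=0 payload=0x0B=11: acc |= 11<<0 -> acc=11 shift=7 [end]
Varint 2: bytes[2:3] = 0B -> value 11 (1 byte(s))
  byte[3]=0x96 cont=1 payload=0x16=22: acc |= 22<<0 -> acc=22 shift=7
  byte[4]=0xD9 cont=1 payload=0x59=89: acc |= 89<<7 -> acc=11414 shift=14
  byte[5]=0xED cont=1 payload=0x6D=109: acc |= 109<<14 -> acc=1797270 shift=21
  byte[6]=0x20 cont=0 payload=0x20=32: acc |= 32<<21 -> acc=68906134 shift=28 [end]
Varint 3: bytes[3:7] = 96 D9 ED 20 -> value 68906134 (4 byte(s))
  byte[7]=0xF6 cont=1 payload=0x76=118: acc |= 118<<0 -> acc=118 shift=7
  byte[8]=0xF7 cont=1 payload=0x77=119: acc |= 119<<7 -> acc=15350 shift=14
  byte[9]=0x75 cont=0 payload=0x75=117: acc |= 117<<14 -> acc=1932278 shift=21 [end]
Varint 4: bytes[7:10] = F6 F7 75 -> value 1932278 (3 byte(s))

Answer: 2 1 4 3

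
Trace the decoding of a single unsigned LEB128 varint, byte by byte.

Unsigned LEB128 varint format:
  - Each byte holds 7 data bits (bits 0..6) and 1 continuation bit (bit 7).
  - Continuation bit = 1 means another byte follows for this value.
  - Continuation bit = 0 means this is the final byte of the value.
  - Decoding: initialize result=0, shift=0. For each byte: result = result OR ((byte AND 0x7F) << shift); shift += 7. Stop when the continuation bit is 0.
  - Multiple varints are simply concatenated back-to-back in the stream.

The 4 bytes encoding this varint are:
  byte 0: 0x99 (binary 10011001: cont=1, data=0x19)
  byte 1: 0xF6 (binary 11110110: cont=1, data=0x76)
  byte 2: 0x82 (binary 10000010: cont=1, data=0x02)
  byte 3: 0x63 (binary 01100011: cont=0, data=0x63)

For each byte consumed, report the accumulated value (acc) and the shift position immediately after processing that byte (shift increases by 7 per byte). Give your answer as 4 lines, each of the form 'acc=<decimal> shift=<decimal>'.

Answer: acc=25 shift=7
acc=15129 shift=14
acc=47897 shift=21
acc=207665945 shift=28

Derivation:
byte 0=0x99: payload=0x19=25, contrib = 25<<0 = 25; acc -> 25, shift -> 7
byte 1=0xF6: payload=0x76=118, contrib = 118<<7 = 15104; acc -> 15129, shift -> 14
byte 2=0x82: payload=0x02=2, contrib = 2<<14 = 32768; acc -> 47897, shift -> 21
byte 3=0x63: payload=0x63=99, contrib = 99<<21 = 207618048; acc -> 207665945, shift -> 28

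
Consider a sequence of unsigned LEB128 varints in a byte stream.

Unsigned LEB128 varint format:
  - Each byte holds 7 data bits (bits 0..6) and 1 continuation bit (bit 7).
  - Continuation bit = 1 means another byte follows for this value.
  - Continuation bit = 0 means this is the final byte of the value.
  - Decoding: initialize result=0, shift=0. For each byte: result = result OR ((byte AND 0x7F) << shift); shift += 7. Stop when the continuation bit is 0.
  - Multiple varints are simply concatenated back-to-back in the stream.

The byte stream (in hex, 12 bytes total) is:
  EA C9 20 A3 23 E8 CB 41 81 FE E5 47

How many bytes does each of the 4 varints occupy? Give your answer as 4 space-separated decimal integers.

Answer: 3 2 3 4

Derivation:
  byte[0]=0xEA cont=1 payload=0x6A=106: acc |= 106<<0 -> acc=106 shift=7
  byte[1]=0xC9 cont=1 payload=0x49=73: acc |= 73<<7 -> acc=9450 shift=14
  byte[2]=0x20 cont=0 payload=0x20=32: acc |= 32<<14 -> acc=533738 shift=21 [end]
Varint 1: bytes[0:3] = EA C9 20 -> value 533738 (3 byte(s))
  byte[3]=0xA3 cont=1 payload=0x23=35: acc |= 35<<0 -> acc=35 shift=7
  byte[4]=0x23 cont=0 payload=0x23=35: acc |= 35<<7 -> acc=4515 shift=14 [end]
Varint 2: bytes[3:5] = A3 23 -> value 4515 (2 byte(s))
  byte[5]=0xE8 cont=1 payload=0x68=104: acc |= 104<<0 -> acc=104 shift=7
  byte[6]=0xCB cont=1 payload=0x4B=75: acc |= 75<<7 -> acc=9704 shift=14
  byte[7]=0x41 cont=0 payload=0x41=65: acc |= 65<<14 -> acc=1074664 shift=21 [end]
Varint 3: bytes[5:8] = E8 CB 41 -> value 1074664 (3 byte(s))
  byte[8]=0x81 cont=1 payload=0x01=1: acc |= 1<<0 -> acc=1 shift=7
  byte[9]=0xFE cont=1 payload=0x7E=126: acc |= 126<<7 -> acc=16129 shift=14
  byte[10]=0xE5 cont=1 payload=0x65=101: acc |= 101<<14 -> acc=1670913 shift=21
  byte[11]=0x47 cont=0 payload=0x47=71: acc |= 71<<21 -> acc=150568705 shift=28 [end]
Varint 4: bytes[8:12] = 81 FE E5 47 -> value 150568705 (4 byte(s))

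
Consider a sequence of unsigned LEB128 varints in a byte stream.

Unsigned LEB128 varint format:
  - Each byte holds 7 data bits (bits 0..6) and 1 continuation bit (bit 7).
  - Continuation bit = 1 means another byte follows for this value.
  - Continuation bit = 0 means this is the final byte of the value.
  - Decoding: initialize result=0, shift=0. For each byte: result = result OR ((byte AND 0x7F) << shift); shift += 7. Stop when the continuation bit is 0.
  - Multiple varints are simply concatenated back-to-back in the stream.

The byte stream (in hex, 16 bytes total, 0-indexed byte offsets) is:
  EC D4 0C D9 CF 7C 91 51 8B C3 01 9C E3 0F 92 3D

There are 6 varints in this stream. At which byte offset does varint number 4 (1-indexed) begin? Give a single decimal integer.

  byte[0]=0xEC cont=1 payload=0x6C=108: acc |= 108<<0 -> acc=108 shift=7
  byte[1]=0xD4 cont=1 payload=0x54=84: acc |= 84<<7 -> acc=10860 shift=14
  byte[2]=0x0C cont=0 payload=0x0C=12: acc |= 12<<14 -> acc=207468 shift=21 [end]
Varint 1: bytes[0:3] = EC D4 0C -> value 207468 (3 byte(s))
  byte[3]=0xD9 cont=1 payload=0x59=89: acc |= 89<<0 -> acc=89 shift=7
  byte[4]=0xCF cont=1 payload=0x4F=79: acc |= 79<<7 -> acc=10201 shift=14
  byte[5]=0x7C cont=0 payload=0x7C=124: acc |= 124<<14 -> acc=2041817 shift=21 [end]
Varint 2: bytes[3:6] = D9 CF 7C -> value 2041817 (3 byte(s))
  byte[6]=0x91 cont=1 payload=0x11=17: acc |= 17<<0 -> acc=17 shift=7
  byte[7]=0x51 cont=0 payload=0x51=81: acc |= 81<<7 -> acc=10385 shift=14 [end]
Varint 3: bytes[6:8] = 91 51 -> value 10385 (2 byte(s))
  byte[8]=0x8B cont=1 payload=0x0B=11: acc |= 11<<0 -> acc=11 shift=7
  byte[9]=0xC3 cont=1 payload=0x43=67: acc |= 67<<7 -> acc=8587 shift=14
  byte[10]=0x01 cont=0 payload=0x01=1: acc |= 1<<14 -> acc=24971 shift=21 [end]
Varint 4: bytes[8:11] = 8B C3 01 -> value 24971 (3 byte(s))
  byte[11]=0x9C cont=1 payload=0x1C=28: acc |= 28<<0 -> acc=28 shift=7
  byte[12]=0xE3 cont=1 payload=0x63=99: acc |= 99<<7 -> acc=12700 shift=14
  byte[13]=0x0F cont=0 payload=0x0F=15: acc |= 15<<14 -> acc=258460 shift=21 [end]
Varint 5: bytes[11:14] = 9C E3 0F -> value 258460 (3 byte(s))
  byte[14]=0x92 cont=1 payload=0x12=18: acc |= 18<<0 -> acc=18 shift=7
  byte[15]=0x3D cont=0 payload=0x3D=61: acc |= 61<<7 -> acc=7826 shift=14 [end]
Varint 6: bytes[14:16] = 92 3D -> value 7826 (2 byte(s))

Answer: 8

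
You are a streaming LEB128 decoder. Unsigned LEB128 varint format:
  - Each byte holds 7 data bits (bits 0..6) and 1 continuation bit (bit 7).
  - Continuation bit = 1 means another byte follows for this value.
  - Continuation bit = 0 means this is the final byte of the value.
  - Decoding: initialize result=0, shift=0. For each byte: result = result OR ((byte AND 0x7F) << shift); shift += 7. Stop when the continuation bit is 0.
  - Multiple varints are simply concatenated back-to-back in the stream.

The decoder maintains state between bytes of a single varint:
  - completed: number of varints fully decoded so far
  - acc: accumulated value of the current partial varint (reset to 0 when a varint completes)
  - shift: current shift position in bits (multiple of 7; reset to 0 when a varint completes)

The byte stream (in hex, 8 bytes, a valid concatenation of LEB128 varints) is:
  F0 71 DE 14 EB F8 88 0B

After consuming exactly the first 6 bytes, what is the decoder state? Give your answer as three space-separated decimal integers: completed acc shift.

byte[0]=0xF0 cont=1 payload=0x70: acc |= 112<<0 -> completed=0 acc=112 shift=7
byte[1]=0x71 cont=0 payload=0x71: varint #1 complete (value=14576); reset -> completed=1 acc=0 shift=0
byte[2]=0xDE cont=1 payload=0x5E: acc |= 94<<0 -> completed=1 acc=94 shift=7
byte[3]=0x14 cont=0 payload=0x14: varint #2 complete (value=2654); reset -> completed=2 acc=0 shift=0
byte[4]=0xEB cont=1 payload=0x6B: acc |= 107<<0 -> completed=2 acc=107 shift=7
byte[5]=0xF8 cont=1 payload=0x78: acc |= 120<<7 -> completed=2 acc=15467 shift=14

Answer: 2 15467 14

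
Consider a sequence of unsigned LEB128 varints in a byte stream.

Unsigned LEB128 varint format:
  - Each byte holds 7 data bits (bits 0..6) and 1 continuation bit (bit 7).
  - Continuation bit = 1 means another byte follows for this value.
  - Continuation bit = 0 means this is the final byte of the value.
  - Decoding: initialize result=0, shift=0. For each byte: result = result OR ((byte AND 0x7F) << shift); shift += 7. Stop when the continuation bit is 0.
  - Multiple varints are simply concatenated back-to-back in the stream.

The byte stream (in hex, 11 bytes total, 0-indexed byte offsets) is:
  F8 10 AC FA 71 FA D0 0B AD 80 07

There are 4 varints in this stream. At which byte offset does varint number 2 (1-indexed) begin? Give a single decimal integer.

Answer: 2

Derivation:
  byte[0]=0xF8 cont=1 payload=0x78=120: acc |= 120<<0 -> acc=120 shift=7
  byte[1]=0x10 cont=0 payload=0x10=16: acc |= 16<<7 -> acc=2168 shift=14 [end]
Varint 1: bytes[0:2] = F8 10 -> value 2168 (2 byte(s))
  byte[2]=0xAC cont=1 payload=0x2C=44: acc |= 44<<0 -> acc=44 shift=7
  byte[3]=0xFA cont=1 payload=0x7A=122: acc |= 122<<7 -> acc=15660 shift=14
  byte[4]=0x71 cont=0 payload=0x71=113: acc |= 113<<14 -> acc=1867052 shift=21 [end]
Varint 2: bytes[2:5] = AC FA 71 -> value 1867052 (3 byte(s))
  byte[5]=0xFA cont=1 payload=0x7A=122: acc |= 122<<0 -> acc=122 shift=7
  byte[6]=0xD0 cont=1 payload=0x50=80: acc |= 80<<7 -> acc=10362 shift=14
  byte[7]=0x0B cont=0 payload=0x0B=11: acc |= 11<<14 -> acc=190586 shift=21 [end]
Varint 3: bytes[5:8] = FA D0 0B -> value 190586 (3 byte(s))
  byte[8]=0xAD cont=1 payload=0x2D=45: acc |= 45<<0 -> acc=45 shift=7
  byte[9]=0x80 cont=1 payload=0x00=0: acc |= 0<<7 -> acc=45 shift=14
  byte[10]=0x07 cont=0 payload=0x07=7: acc |= 7<<14 -> acc=114733 shift=21 [end]
Varint 4: bytes[8:11] = AD 80 07 -> value 114733 (3 byte(s))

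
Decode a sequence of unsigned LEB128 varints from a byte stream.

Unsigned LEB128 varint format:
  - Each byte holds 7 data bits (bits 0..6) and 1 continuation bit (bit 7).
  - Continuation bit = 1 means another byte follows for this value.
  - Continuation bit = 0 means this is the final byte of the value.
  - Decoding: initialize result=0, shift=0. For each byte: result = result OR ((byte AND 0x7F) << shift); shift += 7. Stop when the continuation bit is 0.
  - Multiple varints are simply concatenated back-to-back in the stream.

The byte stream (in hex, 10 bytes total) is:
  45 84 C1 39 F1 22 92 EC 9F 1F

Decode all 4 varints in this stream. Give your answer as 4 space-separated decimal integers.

  byte[0]=0x45 cont=0 payload=0x45=69: acc |= 69<<0 -> acc=69 shift=7 [end]
Varint 1: bytes[0:1] = 45 -> value 69 (1 byte(s))
  byte[1]=0x84 cont=1 payload=0x04=4: acc |= 4<<0 -> acc=4 shift=7
  byte[2]=0xC1 cont=1 payload=0x41=65: acc |= 65<<7 -> acc=8324 shift=14
  byte[3]=0x39 cont=0 payload=0x39=57: acc |= 57<<14 -> acc=942212 shift=21 [end]
Varint 2: bytes[1:4] = 84 C1 39 -> value 942212 (3 byte(s))
  byte[4]=0xF1 cont=1 payload=0x71=113: acc |= 113<<0 -> acc=113 shift=7
  byte[5]=0x22 cont=0 payload=0x22=34: acc |= 34<<7 -> acc=4465 shift=14 [end]
Varint 3: bytes[4:6] = F1 22 -> value 4465 (2 byte(s))
  byte[6]=0x92 cont=1 payload=0x12=18: acc |= 18<<0 -> acc=18 shift=7
  byte[7]=0xEC cont=1 payload=0x6C=108: acc |= 108<<7 -> acc=13842 shift=14
  byte[8]=0x9F cont=1 payload=0x1F=31: acc |= 31<<14 -> acc=521746 shift=21
  byte[9]=0x1F cont=0 payload=0x1F=31: acc |= 31<<21 -> acc=65533458 shift=28 [end]
Varint 4: bytes[6:10] = 92 EC 9F 1F -> value 65533458 (4 byte(s))

Answer: 69 942212 4465 65533458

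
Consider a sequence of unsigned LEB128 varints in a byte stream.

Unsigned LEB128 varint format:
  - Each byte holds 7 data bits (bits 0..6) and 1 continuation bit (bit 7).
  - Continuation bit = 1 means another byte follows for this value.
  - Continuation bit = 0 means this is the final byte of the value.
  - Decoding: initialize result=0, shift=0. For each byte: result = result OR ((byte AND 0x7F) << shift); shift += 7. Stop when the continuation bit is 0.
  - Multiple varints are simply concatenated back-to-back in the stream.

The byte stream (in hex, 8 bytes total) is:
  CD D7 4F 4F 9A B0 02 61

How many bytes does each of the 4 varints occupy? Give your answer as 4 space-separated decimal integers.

Answer: 3 1 3 1

Derivation:
  byte[0]=0xCD cont=1 payload=0x4D=77: acc |= 77<<0 -> acc=77 shift=7
  byte[1]=0xD7 cont=1 payload=0x57=87: acc |= 87<<7 -> acc=11213 shift=14
  byte[2]=0x4F cont=0 payload=0x4F=79: acc |= 79<<14 -> acc=1305549 shift=21 [end]
Varint 1: bytes[0:3] = CD D7 4F -> value 1305549 (3 byte(s))
  byte[3]=0x4F cont=0 payload=0x4F=79: acc |= 79<<0 -> acc=79 shift=7 [end]
Varint 2: bytes[3:4] = 4F -> value 79 (1 byte(s))
  byte[4]=0x9A cont=1 payload=0x1A=26: acc |= 26<<0 -> acc=26 shift=7
  byte[5]=0xB0 cont=1 payload=0x30=48: acc |= 48<<7 -> acc=6170 shift=14
  byte[6]=0x02 cont=0 payload=0x02=2: acc |= 2<<14 -> acc=38938 shift=21 [end]
Varint 3: bytes[4:7] = 9A B0 02 -> value 38938 (3 byte(s))
  byte[7]=0x61 cont=0 payload=0x61=97: acc |= 97<<0 -> acc=97 shift=7 [end]
Varint 4: bytes[7:8] = 61 -> value 97 (1 byte(s))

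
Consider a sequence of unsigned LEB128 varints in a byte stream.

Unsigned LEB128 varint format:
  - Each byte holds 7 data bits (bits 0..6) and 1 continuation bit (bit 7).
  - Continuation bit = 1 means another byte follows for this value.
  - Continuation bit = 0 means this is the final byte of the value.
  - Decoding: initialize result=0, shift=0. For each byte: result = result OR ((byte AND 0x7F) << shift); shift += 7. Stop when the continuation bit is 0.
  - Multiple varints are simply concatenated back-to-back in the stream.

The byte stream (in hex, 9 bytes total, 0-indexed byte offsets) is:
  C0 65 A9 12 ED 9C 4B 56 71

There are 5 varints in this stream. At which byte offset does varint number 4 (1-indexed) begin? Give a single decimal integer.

  byte[0]=0xC0 cont=1 payload=0x40=64: acc |= 64<<0 -> acc=64 shift=7
  byte[1]=0x65 cont=0 payload=0x65=101: acc |= 101<<7 -> acc=12992 shift=14 [end]
Varint 1: bytes[0:2] = C0 65 -> value 12992 (2 byte(s))
  byte[2]=0xA9 cont=1 payload=0x29=41: acc |= 41<<0 -> acc=41 shift=7
  byte[3]=0x12 cont=0 payload=0x12=18: acc |= 18<<7 -> acc=2345 shift=14 [end]
Varint 2: bytes[2:4] = A9 12 -> value 2345 (2 byte(s))
  byte[4]=0xED cont=1 payload=0x6D=109: acc |= 109<<0 -> acc=109 shift=7
  byte[5]=0x9C cont=1 payload=0x1C=28: acc |= 28<<7 -> acc=3693 shift=14
  byte[6]=0x4B cont=0 payload=0x4B=75: acc |= 75<<14 -> acc=1232493 shift=21 [end]
Varint 3: bytes[4:7] = ED 9C 4B -> value 1232493 (3 byte(s))
  byte[7]=0x56 cont=0 payload=0x56=86: acc |= 86<<0 -> acc=86 shift=7 [end]
Varint 4: bytes[7:8] = 56 -> value 86 (1 byte(s))
  byte[8]=0x71 cont=0 payload=0x71=113: acc |= 113<<0 -> acc=113 shift=7 [end]
Varint 5: bytes[8:9] = 71 -> value 113 (1 byte(s))

Answer: 7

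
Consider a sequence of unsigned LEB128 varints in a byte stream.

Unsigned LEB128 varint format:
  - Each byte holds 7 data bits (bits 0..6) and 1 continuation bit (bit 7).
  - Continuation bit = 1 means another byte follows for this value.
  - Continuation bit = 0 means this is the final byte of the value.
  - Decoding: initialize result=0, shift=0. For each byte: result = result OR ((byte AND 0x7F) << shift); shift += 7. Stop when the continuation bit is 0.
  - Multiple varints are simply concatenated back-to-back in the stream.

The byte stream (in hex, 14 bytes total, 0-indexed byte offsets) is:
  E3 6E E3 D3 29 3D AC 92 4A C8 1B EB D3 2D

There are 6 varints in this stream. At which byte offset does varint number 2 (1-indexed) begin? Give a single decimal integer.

  byte[0]=0xE3 cont=1 payload=0x63=99: acc |= 99<<0 -> acc=99 shift=7
  byte[1]=0x6E cont=0 payload=0x6E=110: acc |= 110<<7 -> acc=14179 shift=14 [end]
Varint 1: bytes[0:2] = E3 6E -> value 14179 (2 byte(s))
  byte[2]=0xE3 cont=1 payload=0x63=99: acc |= 99<<0 -> acc=99 shift=7
  byte[3]=0xD3 cont=1 payload=0x53=83: acc |= 83<<7 -> acc=10723 shift=14
  byte[4]=0x29 cont=0 payload=0x29=41: acc |= 41<<14 -> acc=682467 shift=21 [end]
Varint 2: bytes[2:5] = E3 D3 29 -> value 682467 (3 byte(s))
  byte[5]=0x3D cont=0 payload=0x3D=61: acc |= 61<<0 -> acc=61 shift=7 [end]
Varint 3: bytes[5:6] = 3D -> value 61 (1 byte(s))
  byte[6]=0xAC cont=1 payload=0x2C=44: acc |= 44<<0 -> acc=44 shift=7
  byte[7]=0x92 cont=1 payload=0x12=18: acc |= 18<<7 -> acc=2348 shift=14
  byte[8]=0x4A cont=0 payload=0x4A=74: acc |= 74<<14 -> acc=1214764 shift=21 [end]
Varint 4: bytes[6:9] = AC 92 4A -> value 1214764 (3 byte(s))
  byte[9]=0xC8 cont=1 payload=0x48=72: acc |= 72<<0 -> acc=72 shift=7
  byte[10]=0x1B cont=0 payload=0x1B=27: acc |= 27<<7 -> acc=3528 shift=14 [end]
Varint 5: bytes[9:11] = C8 1B -> value 3528 (2 byte(s))
  byte[11]=0xEB cont=1 payload=0x6B=107: acc |= 107<<0 -> acc=107 shift=7
  byte[12]=0xD3 cont=1 payload=0x53=83: acc |= 83<<7 -> acc=10731 shift=14
  byte[13]=0x2D cont=0 payload=0x2D=45: acc |= 45<<14 -> acc=748011 shift=21 [end]
Varint 6: bytes[11:14] = EB D3 2D -> value 748011 (3 byte(s))

Answer: 2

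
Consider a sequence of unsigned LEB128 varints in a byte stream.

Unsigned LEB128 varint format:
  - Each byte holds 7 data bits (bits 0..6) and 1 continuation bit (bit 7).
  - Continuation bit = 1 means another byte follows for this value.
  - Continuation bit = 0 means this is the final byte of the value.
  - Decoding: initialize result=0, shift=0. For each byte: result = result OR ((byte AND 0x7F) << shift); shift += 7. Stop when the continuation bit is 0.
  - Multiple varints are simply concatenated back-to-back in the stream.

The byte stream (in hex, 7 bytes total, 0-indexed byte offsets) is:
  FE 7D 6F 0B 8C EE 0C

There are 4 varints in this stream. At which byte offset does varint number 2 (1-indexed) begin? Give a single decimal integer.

Answer: 2

Derivation:
  byte[0]=0xFE cont=1 payload=0x7E=126: acc |= 126<<0 -> acc=126 shift=7
  byte[1]=0x7D cont=0 payload=0x7D=125: acc |= 125<<7 -> acc=16126 shift=14 [end]
Varint 1: bytes[0:2] = FE 7D -> value 16126 (2 byte(s))
  byte[2]=0x6F cont=0 payload=0x6F=111: acc |= 111<<0 -> acc=111 shift=7 [end]
Varint 2: bytes[2:3] = 6F -> value 111 (1 byte(s))
  byte[3]=0x0B cont=0 payload=0x0B=11: acc |= 11<<0 -> acc=11 shift=7 [end]
Varint 3: bytes[3:4] = 0B -> value 11 (1 byte(s))
  byte[4]=0x8C cont=1 payload=0x0C=12: acc |= 12<<0 -> acc=12 shift=7
  byte[5]=0xEE cont=1 payload=0x6E=110: acc |= 110<<7 -> acc=14092 shift=14
  byte[6]=0x0C cont=0 payload=0x0C=12: acc |= 12<<14 -> acc=210700 shift=21 [end]
Varint 4: bytes[4:7] = 8C EE 0C -> value 210700 (3 byte(s))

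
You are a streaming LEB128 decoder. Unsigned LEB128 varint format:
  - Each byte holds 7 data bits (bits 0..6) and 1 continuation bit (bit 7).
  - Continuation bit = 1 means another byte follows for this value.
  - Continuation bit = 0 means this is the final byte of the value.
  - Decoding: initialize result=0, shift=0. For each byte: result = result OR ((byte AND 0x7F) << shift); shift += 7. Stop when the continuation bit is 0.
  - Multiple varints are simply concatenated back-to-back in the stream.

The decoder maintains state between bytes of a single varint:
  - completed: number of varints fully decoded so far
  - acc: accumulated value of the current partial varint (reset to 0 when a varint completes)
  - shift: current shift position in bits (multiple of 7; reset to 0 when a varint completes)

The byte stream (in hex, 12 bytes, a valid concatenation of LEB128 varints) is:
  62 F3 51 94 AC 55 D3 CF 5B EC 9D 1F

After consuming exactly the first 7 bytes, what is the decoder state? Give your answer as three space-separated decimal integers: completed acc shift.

Answer: 3 83 7

Derivation:
byte[0]=0x62 cont=0 payload=0x62: varint #1 complete (value=98); reset -> completed=1 acc=0 shift=0
byte[1]=0xF3 cont=1 payload=0x73: acc |= 115<<0 -> completed=1 acc=115 shift=7
byte[2]=0x51 cont=0 payload=0x51: varint #2 complete (value=10483); reset -> completed=2 acc=0 shift=0
byte[3]=0x94 cont=1 payload=0x14: acc |= 20<<0 -> completed=2 acc=20 shift=7
byte[4]=0xAC cont=1 payload=0x2C: acc |= 44<<7 -> completed=2 acc=5652 shift=14
byte[5]=0x55 cont=0 payload=0x55: varint #3 complete (value=1398292); reset -> completed=3 acc=0 shift=0
byte[6]=0xD3 cont=1 payload=0x53: acc |= 83<<0 -> completed=3 acc=83 shift=7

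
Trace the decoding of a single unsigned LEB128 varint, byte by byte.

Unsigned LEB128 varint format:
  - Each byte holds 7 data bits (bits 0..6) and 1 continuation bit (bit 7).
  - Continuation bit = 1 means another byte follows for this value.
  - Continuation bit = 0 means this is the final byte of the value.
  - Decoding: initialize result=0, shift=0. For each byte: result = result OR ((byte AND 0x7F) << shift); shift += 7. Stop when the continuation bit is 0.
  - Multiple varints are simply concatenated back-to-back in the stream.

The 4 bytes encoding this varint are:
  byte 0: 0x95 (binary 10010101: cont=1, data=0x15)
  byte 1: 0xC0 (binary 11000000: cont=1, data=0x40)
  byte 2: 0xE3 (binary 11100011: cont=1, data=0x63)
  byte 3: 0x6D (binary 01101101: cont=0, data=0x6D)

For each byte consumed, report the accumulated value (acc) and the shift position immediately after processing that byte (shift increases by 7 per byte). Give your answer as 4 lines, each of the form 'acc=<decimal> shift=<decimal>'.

byte 0=0x95: payload=0x15=21, contrib = 21<<0 = 21; acc -> 21, shift -> 7
byte 1=0xC0: payload=0x40=64, contrib = 64<<7 = 8192; acc -> 8213, shift -> 14
byte 2=0xE3: payload=0x63=99, contrib = 99<<14 = 1622016; acc -> 1630229, shift -> 21
byte 3=0x6D: payload=0x6D=109, contrib = 109<<21 = 228589568; acc -> 230219797, shift -> 28

Answer: acc=21 shift=7
acc=8213 shift=14
acc=1630229 shift=21
acc=230219797 shift=28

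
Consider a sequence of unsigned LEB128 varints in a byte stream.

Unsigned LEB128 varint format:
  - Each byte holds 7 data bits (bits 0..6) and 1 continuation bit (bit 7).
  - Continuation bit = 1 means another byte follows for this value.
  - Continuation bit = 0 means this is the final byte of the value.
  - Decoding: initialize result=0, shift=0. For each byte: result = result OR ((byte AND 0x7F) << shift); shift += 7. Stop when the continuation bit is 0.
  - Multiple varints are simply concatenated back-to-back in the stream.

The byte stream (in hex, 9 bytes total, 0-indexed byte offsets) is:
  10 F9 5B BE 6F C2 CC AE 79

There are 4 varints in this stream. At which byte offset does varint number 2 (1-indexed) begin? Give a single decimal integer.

Answer: 1

Derivation:
  byte[0]=0x10 cont=0 payload=0x10=16: acc |= 16<<0 -> acc=16 shift=7 [end]
Varint 1: bytes[0:1] = 10 -> value 16 (1 byte(s))
  byte[1]=0xF9 cont=1 payload=0x79=121: acc |= 121<<0 -> acc=121 shift=7
  byte[2]=0x5B cont=0 payload=0x5B=91: acc |= 91<<7 -> acc=11769 shift=14 [end]
Varint 2: bytes[1:3] = F9 5B -> value 11769 (2 byte(s))
  byte[3]=0xBE cont=1 payload=0x3E=62: acc |= 62<<0 -> acc=62 shift=7
  byte[4]=0x6F cont=0 payload=0x6F=111: acc |= 111<<7 -> acc=14270 shift=14 [end]
Varint 3: bytes[3:5] = BE 6F -> value 14270 (2 byte(s))
  byte[5]=0xC2 cont=1 payload=0x42=66: acc |= 66<<0 -> acc=66 shift=7
  byte[6]=0xCC cont=1 payload=0x4C=76: acc |= 76<<7 -> acc=9794 shift=14
  byte[7]=0xAE cont=1 payload=0x2E=46: acc |= 46<<14 -> acc=763458 shift=21
  byte[8]=0x79 cont=0 payload=0x79=121: acc |= 121<<21 -> acc=254518850 shift=28 [end]
Varint 4: bytes[5:9] = C2 CC AE 79 -> value 254518850 (4 byte(s))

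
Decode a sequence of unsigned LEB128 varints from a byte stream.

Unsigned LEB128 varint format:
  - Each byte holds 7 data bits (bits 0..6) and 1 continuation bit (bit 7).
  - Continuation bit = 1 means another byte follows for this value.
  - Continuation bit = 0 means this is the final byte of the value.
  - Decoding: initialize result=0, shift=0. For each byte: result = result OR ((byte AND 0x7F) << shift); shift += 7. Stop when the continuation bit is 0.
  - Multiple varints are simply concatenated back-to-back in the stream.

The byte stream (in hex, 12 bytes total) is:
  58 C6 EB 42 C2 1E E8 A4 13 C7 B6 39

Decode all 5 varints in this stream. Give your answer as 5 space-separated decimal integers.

Answer: 88 1095110 3906 316008 940871

Derivation:
  byte[0]=0x58 cont=0 payload=0x58=88: acc |= 88<<0 -> acc=88 shift=7 [end]
Varint 1: bytes[0:1] = 58 -> value 88 (1 byte(s))
  byte[1]=0xC6 cont=1 payload=0x46=70: acc |= 70<<0 -> acc=70 shift=7
  byte[2]=0xEB cont=1 payload=0x6B=107: acc |= 107<<7 -> acc=13766 shift=14
  byte[3]=0x42 cont=0 payload=0x42=66: acc |= 66<<14 -> acc=1095110 shift=21 [end]
Varint 2: bytes[1:4] = C6 EB 42 -> value 1095110 (3 byte(s))
  byte[4]=0xC2 cont=1 payload=0x42=66: acc |= 66<<0 -> acc=66 shift=7
  byte[5]=0x1E cont=0 payload=0x1E=30: acc |= 30<<7 -> acc=3906 shift=14 [end]
Varint 3: bytes[4:6] = C2 1E -> value 3906 (2 byte(s))
  byte[6]=0xE8 cont=1 payload=0x68=104: acc |= 104<<0 -> acc=104 shift=7
  byte[7]=0xA4 cont=1 payload=0x24=36: acc |= 36<<7 -> acc=4712 shift=14
  byte[8]=0x13 cont=0 payload=0x13=19: acc |= 19<<14 -> acc=316008 shift=21 [end]
Varint 4: bytes[6:9] = E8 A4 13 -> value 316008 (3 byte(s))
  byte[9]=0xC7 cont=1 payload=0x47=71: acc |= 71<<0 -> acc=71 shift=7
  byte[10]=0xB6 cont=1 payload=0x36=54: acc |= 54<<7 -> acc=6983 shift=14
  byte[11]=0x39 cont=0 payload=0x39=57: acc |= 57<<14 -> acc=940871 shift=21 [end]
Varint 5: bytes[9:12] = C7 B6 39 -> value 940871 (3 byte(s))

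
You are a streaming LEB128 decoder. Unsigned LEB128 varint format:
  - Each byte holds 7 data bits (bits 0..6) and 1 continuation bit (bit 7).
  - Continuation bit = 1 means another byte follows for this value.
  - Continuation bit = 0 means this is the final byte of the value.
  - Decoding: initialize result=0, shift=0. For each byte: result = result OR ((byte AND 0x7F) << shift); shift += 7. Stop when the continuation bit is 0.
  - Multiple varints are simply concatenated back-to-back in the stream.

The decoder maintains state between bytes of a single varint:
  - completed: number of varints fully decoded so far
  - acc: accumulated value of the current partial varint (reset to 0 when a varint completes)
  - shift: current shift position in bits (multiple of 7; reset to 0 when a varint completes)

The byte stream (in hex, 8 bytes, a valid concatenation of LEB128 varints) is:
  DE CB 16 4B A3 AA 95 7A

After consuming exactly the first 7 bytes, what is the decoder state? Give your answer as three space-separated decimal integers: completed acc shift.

Answer: 2 349475 21

Derivation:
byte[0]=0xDE cont=1 payload=0x5E: acc |= 94<<0 -> completed=0 acc=94 shift=7
byte[1]=0xCB cont=1 payload=0x4B: acc |= 75<<7 -> completed=0 acc=9694 shift=14
byte[2]=0x16 cont=0 payload=0x16: varint #1 complete (value=370142); reset -> completed=1 acc=0 shift=0
byte[3]=0x4B cont=0 payload=0x4B: varint #2 complete (value=75); reset -> completed=2 acc=0 shift=0
byte[4]=0xA3 cont=1 payload=0x23: acc |= 35<<0 -> completed=2 acc=35 shift=7
byte[5]=0xAA cont=1 payload=0x2A: acc |= 42<<7 -> completed=2 acc=5411 shift=14
byte[6]=0x95 cont=1 payload=0x15: acc |= 21<<14 -> completed=2 acc=349475 shift=21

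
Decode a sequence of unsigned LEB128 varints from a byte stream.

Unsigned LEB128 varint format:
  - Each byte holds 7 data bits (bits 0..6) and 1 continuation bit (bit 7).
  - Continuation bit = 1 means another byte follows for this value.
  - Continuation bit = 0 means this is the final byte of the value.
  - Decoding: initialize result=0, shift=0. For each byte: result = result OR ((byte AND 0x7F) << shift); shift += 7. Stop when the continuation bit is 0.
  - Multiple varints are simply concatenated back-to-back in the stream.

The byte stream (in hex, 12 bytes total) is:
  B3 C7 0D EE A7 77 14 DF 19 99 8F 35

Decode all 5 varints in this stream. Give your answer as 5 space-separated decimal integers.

Answer: 222131 1954798 20 3295 870297

Derivation:
  byte[0]=0xB3 cont=1 payload=0x33=51: acc |= 51<<0 -> acc=51 shift=7
  byte[1]=0xC7 cont=1 payload=0x47=71: acc |= 71<<7 -> acc=9139 shift=14
  byte[2]=0x0D cont=0 payload=0x0D=13: acc |= 13<<14 -> acc=222131 shift=21 [end]
Varint 1: bytes[0:3] = B3 C7 0D -> value 222131 (3 byte(s))
  byte[3]=0xEE cont=1 payload=0x6E=110: acc |= 110<<0 -> acc=110 shift=7
  byte[4]=0xA7 cont=1 payload=0x27=39: acc |= 39<<7 -> acc=5102 shift=14
  byte[5]=0x77 cont=0 payload=0x77=119: acc |= 119<<14 -> acc=1954798 shift=21 [end]
Varint 2: bytes[3:6] = EE A7 77 -> value 1954798 (3 byte(s))
  byte[6]=0x14 cont=0 payload=0x14=20: acc |= 20<<0 -> acc=20 shift=7 [end]
Varint 3: bytes[6:7] = 14 -> value 20 (1 byte(s))
  byte[7]=0xDF cont=1 payload=0x5F=95: acc |= 95<<0 -> acc=95 shift=7
  byte[8]=0x19 cont=0 payload=0x19=25: acc |= 25<<7 -> acc=3295 shift=14 [end]
Varint 4: bytes[7:9] = DF 19 -> value 3295 (2 byte(s))
  byte[9]=0x99 cont=1 payload=0x19=25: acc |= 25<<0 -> acc=25 shift=7
  byte[10]=0x8F cont=1 payload=0x0F=15: acc |= 15<<7 -> acc=1945 shift=14
  byte[11]=0x35 cont=0 payload=0x35=53: acc |= 53<<14 -> acc=870297 shift=21 [end]
Varint 5: bytes[9:12] = 99 8F 35 -> value 870297 (3 byte(s))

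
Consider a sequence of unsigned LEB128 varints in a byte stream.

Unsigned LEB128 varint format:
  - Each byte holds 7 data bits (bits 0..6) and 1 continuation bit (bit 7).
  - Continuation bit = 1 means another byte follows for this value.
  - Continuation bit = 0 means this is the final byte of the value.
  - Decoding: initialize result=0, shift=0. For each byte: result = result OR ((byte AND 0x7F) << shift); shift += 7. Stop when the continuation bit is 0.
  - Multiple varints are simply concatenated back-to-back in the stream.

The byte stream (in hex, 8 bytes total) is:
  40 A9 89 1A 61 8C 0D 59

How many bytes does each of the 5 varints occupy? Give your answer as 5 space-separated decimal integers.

  byte[0]=0x40 cont=0 payload=0x40=64: acc |= 64<<0 -> acc=64 shift=7 [end]
Varint 1: bytes[0:1] = 40 -> value 64 (1 byte(s))
  byte[1]=0xA9 cont=1 payload=0x29=41: acc |= 41<<0 -> acc=41 shift=7
  byte[2]=0x89 cont=1 payload=0x09=9: acc |= 9<<7 -> acc=1193 shift=14
  byte[3]=0x1A cont=0 payload=0x1A=26: acc |= 26<<14 -> acc=427177 shift=21 [end]
Varint 2: bytes[1:4] = A9 89 1A -> value 427177 (3 byte(s))
  byte[4]=0x61 cont=0 payload=0x61=97: acc |= 97<<0 -> acc=97 shift=7 [end]
Varint 3: bytes[4:5] = 61 -> value 97 (1 byte(s))
  byte[5]=0x8C cont=1 payload=0x0C=12: acc |= 12<<0 -> acc=12 shift=7
  byte[6]=0x0D cont=0 payload=0x0D=13: acc |= 13<<7 -> acc=1676 shift=14 [end]
Varint 4: bytes[5:7] = 8C 0D -> value 1676 (2 byte(s))
  byte[7]=0x59 cont=0 payload=0x59=89: acc |= 89<<0 -> acc=89 shift=7 [end]
Varint 5: bytes[7:8] = 59 -> value 89 (1 byte(s))

Answer: 1 3 1 2 1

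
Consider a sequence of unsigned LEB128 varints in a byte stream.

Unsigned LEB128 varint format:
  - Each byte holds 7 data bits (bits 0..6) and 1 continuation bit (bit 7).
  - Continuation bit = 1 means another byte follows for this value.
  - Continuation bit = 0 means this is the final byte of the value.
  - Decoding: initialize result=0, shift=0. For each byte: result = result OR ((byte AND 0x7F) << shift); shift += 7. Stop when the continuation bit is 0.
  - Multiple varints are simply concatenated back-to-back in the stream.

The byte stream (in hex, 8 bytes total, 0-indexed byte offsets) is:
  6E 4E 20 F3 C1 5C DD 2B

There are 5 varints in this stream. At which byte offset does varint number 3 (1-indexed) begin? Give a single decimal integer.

Answer: 2

Derivation:
  byte[0]=0x6E cont=0 payload=0x6E=110: acc |= 110<<0 -> acc=110 shift=7 [end]
Varint 1: bytes[0:1] = 6E -> value 110 (1 byte(s))
  byte[1]=0x4E cont=0 payload=0x4E=78: acc |= 78<<0 -> acc=78 shift=7 [end]
Varint 2: bytes[1:2] = 4E -> value 78 (1 byte(s))
  byte[2]=0x20 cont=0 payload=0x20=32: acc |= 32<<0 -> acc=32 shift=7 [end]
Varint 3: bytes[2:3] = 20 -> value 32 (1 byte(s))
  byte[3]=0xF3 cont=1 payload=0x73=115: acc |= 115<<0 -> acc=115 shift=7
  byte[4]=0xC1 cont=1 payload=0x41=65: acc |= 65<<7 -> acc=8435 shift=14
  byte[5]=0x5C cont=0 payload=0x5C=92: acc |= 92<<14 -> acc=1515763 shift=21 [end]
Varint 4: bytes[3:6] = F3 C1 5C -> value 1515763 (3 byte(s))
  byte[6]=0xDD cont=1 payload=0x5D=93: acc |= 93<<0 -> acc=93 shift=7
  byte[7]=0x2B cont=0 payload=0x2B=43: acc |= 43<<7 -> acc=5597 shift=14 [end]
Varint 5: bytes[6:8] = DD 2B -> value 5597 (2 byte(s))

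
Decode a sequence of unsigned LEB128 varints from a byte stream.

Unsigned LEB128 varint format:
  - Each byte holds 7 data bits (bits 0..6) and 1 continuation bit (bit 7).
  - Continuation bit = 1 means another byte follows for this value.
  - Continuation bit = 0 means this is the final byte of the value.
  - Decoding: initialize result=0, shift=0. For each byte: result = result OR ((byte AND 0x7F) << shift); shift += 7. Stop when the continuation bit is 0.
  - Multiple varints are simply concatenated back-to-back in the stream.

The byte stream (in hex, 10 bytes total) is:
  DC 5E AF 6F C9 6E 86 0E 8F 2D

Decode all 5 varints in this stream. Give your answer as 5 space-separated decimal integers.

Answer: 12124 14255 14153 1798 5775

Derivation:
  byte[0]=0xDC cont=1 payload=0x5C=92: acc |= 92<<0 -> acc=92 shift=7
  byte[1]=0x5E cont=0 payload=0x5E=94: acc |= 94<<7 -> acc=12124 shift=14 [end]
Varint 1: bytes[0:2] = DC 5E -> value 12124 (2 byte(s))
  byte[2]=0xAF cont=1 payload=0x2F=47: acc |= 47<<0 -> acc=47 shift=7
  byte[3]=0x6F cont=0 payload=0x6F=111: acc |= 111<<7 -> acc=14255 shift=14 [end]
Varint 2: bytes[2:4] = AF 6F -> value 14255 (2 byte(s))
  byte[4]=0xC9 cont=1 payload=0x49=73: acc |= 73<<0 -> acc=73 shift=7
  byte[5]=0x6E cont=0 payload=0x6E=110: acc |= 110<<7 -> acc=14153 shift=14 [end]
Varint 3: bytes[4:6] = C9 6E -> value 14153 (2 byte(s))
  byte[6]=0x86 cont=1 payload=0x06=6: acc |= 6<<0 -> acc=6 shift=7
  byte[7]=0x0E cont=0 payload=0x0E=14: acc |= 14<<7 -> acc=1798 shift=14 [end]
Varint 4: bytes[6:8] = 86 0E -> value 1798 (2 byte(s))
  byte[8]=0x8F cont=1 payload=0x0F=15: acc |= 15<<0 -> acc=15 shift=7
  byte[9]=0x2D cont=0 payload=0x2D=45: acc |= 45<<7 -> acc=5775 shift=14 [end]
Varint 5: bytes[8:10] = 8F 2D -> value 5775 (2 byte(s))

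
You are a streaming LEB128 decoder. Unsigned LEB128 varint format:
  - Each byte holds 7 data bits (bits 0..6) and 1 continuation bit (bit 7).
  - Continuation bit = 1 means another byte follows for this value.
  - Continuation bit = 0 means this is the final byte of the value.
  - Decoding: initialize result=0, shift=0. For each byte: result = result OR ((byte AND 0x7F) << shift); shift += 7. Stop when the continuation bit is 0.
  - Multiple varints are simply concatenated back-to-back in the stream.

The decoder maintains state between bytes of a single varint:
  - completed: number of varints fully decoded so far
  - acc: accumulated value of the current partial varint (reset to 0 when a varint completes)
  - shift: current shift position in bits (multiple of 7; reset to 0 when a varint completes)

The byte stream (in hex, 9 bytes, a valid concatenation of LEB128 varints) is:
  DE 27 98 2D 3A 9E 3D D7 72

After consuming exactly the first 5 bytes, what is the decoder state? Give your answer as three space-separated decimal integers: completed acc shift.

Answer: 3 0 0

Derivation:
byte[0]=0xDE cont=1 payload=0x5E: acc |= 94<<0 -> completed=0 acc=94 shift=7
byte[1]=0x27 cont=0 payload=0x27: varint #1 complete (value=5086); reset -> completed=1 acc=0 shift=0
byte[2]=0x98 cont=1 payload=0x18: acc |= 24<<0 -> completed=1 acc=24 shift=7
byte[3]=0x2D cont=0 payload=0x2D: varint #2 complete (value=5784); reset -> completed=2 acc=0 shift=0
byte[4]=0x3A cont=0 payload=0x3A: varint #3 complete (value=58); reset -> completed=3 acc=0 shift=0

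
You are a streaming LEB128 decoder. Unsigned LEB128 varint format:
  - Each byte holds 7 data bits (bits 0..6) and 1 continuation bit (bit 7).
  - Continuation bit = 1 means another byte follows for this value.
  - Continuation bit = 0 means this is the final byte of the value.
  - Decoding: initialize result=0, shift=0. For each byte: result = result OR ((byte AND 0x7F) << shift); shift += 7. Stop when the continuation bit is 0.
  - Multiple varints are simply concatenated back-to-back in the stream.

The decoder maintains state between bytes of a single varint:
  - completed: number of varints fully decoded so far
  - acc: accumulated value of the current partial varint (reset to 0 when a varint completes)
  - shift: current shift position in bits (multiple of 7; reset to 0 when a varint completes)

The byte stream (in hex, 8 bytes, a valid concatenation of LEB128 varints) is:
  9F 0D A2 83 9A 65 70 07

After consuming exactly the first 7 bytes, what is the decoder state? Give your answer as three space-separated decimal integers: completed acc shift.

byte[0]=0x9F cont=1 payload=0x1F: acc |= 31<<0 -> completed=0 acc=31 shift=7
byte[1]=0x0D cont=0 payload=0x0D: varint #1 complete (value=1695); reset -> completed=1 acc=0 shift=0
byte[2]=0xA2 cont=1 payload=0x22: acc |= 34<<0 -> completed=1 acc=34 shift=7
byte[3]=0x83 cont=1 payload=0x03: acc |= 3<<7 -> completed=1 acc=418 shift=14
byte[4]=0x9A cont=1 payload=0x1A: acc |= 26<<14 -> completed=1 acc=426402 shift=21
byte[5]=0x65 cont=0 payload=0x65: varint #2 complete (value=212238754); reset -> completed=2 acc=0 shift=0
byte[6]=0x70 cont=0 payload=0x70: varint #3 complete (value=112); reset -> completed=3 acc=0 shift=0

Answer: 3 0 0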